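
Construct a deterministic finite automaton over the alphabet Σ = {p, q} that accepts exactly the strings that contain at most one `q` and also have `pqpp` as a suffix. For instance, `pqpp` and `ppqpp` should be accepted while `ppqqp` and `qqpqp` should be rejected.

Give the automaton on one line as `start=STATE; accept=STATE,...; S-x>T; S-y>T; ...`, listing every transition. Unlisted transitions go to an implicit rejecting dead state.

start=A; accept=F; A-p>B; A-q>C; B-p>B; B-q>D; C-p>C; C-q>C; D-p>E; D-q>C; E-p>F; E-q>C; F-p>C; F-q>C

Handle the two conditions separately and then intersect. The first has 3 states tracking the count of `q`s, saturating at 2; the second has 5 states tracking how much of the suffix `pqpp` has currently been matched. A product state is a pair (one from each), accepting exactly when both do. Equivalent product states are then merged.
       p  q 
>  A   B  C 
   B   B  D 
   C   C  C 
   D   E  C 
   E   F  C 
 * F   C  C 
(> = start, * = accepting)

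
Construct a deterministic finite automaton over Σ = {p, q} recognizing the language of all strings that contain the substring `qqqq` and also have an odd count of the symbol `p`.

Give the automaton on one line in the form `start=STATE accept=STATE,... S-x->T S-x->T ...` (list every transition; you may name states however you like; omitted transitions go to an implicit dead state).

Build one automaton per condition and run them in lockstep. One (5 states) tracks whether and how much of `qqqq` has been seen; the other (2 states) tracks the count of `p`s modulo 2. Each combined state is a pair, one component from each; accept when both components accept.
10 states suffice.
       p  q 
>  A   B  C 
   B   A  D 
   C   B  E 
   D   A  F 
   E   B  G 
   F   A  H 
   G   B  I 
   H   A  J 
   I   J  I 
 * J   I  J 
(> = start, * = accepting)

start=A accept=J A-p->B A-q->C B-p->A B-q->D C-p->B C-q->E D-p->A D-q->F E-p->B E-q->G F-p->A F-q->H G-p->B G-q->I H-p->A H-q->J I-p->J I-q->I J-p->I J-q->J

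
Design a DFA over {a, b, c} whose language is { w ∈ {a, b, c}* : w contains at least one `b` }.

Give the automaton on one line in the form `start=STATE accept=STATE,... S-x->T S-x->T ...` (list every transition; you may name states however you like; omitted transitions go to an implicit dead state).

start=S0 accept=S1,S2 S0-a->S0 S0-b->S1 S0-c->S0 S1-a->S1 S1-b->S2 S1-c->S1 S2-a->S2 S2-b->S2 S2-c->S2

Only the number of `b`s matters, and only up to 2. Make a chain S0 → S1 → S2 advanced by each `b` (with S2 absorbing); every other symbol self-loops. The accepting set is {S1, S2}.
A 3-state machine:
        a   b   c  
>  S0   S0  S1  S0 
 * S1   S1  S2  S1 
 * S2   S2  S2  S2 
(> = start, * = accepting)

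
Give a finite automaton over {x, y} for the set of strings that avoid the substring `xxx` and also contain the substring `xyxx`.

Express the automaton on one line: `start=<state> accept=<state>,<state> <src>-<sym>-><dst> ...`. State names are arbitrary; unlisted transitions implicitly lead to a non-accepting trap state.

Run two small machines in parallel and take their product. The first has 4 states tracking partial matches of the forbidden pattern `xxx`; the second has 5 states tracking whether and how much of `xyxx` has been seen. A product state is a pair (one from each), accepting exactly when both do.
          x    y  
>  q0     q1   q0 
   q1     q2   q3 
   q2     q4   q3 
   q3     q5   q0 
   q4     q4   q6 
   q5     q7   q3 
   q6     q8   q9 
 * q7    q10  q11 
   q8    q10   q6 
   q9     q4   q9 
   q10   q10  q10 
 * q11   q12  q11 
 * q12    q7  q11 
(> = start, * = accepting)

start=q0 accept=q7,q11,q12 q0-x->q1 q0-y->q0 q1-x->q2 q1-y->q3 q2-x->q4 q2-y->q3 q3-x->q5 q3-y->q0 q4-x->q4 q4-y->q6 q5-x->q7 q5-y->q3 q6-x->q8 q6-y->q9 q7-x->q10 q7-y->q11 q8-x->q10 q8-y->q6 q9-x->q4 q9-y->q9 q10-x->q10 q10-y->q10 q11-x->q12 q11-y->q11 q12-x->q7 q12-y->q11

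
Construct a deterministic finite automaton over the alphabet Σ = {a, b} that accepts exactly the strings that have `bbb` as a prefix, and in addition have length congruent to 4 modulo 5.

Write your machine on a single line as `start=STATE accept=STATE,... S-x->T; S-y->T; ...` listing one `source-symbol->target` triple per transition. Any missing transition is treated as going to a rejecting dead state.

Handle the two conditions separately and then intersect. The first has 5 states tracking whether the input so far still matches the prefix `bbb`; the second has 5 states tracking the input length modulo 5. A product state is a pair (one from each), accepting exactly when both do.
With 13 states:
          a    b  
>  q0     q1   q2 
   q1     q3   q3 
   q2     q3   q4 
   q3     q5   q5 
   q4     q5   q6 
   q5     q7   q7 
   q6     q8   q8 
   q7     q9   q9 
 * q8    q10  q10 
   q9     q1   q1 
   q10   q11  q11 
   q11   q12  q12 
   q12    q6   q6 
(> = start, * = accepting)

start=q0; accept=q8; q0-a->q1; q0-b->q2; q1-a->q3; q1-b->q3; q2-a->q3; q2-b->q4; q3-a->q5; q3-b->q5; q4-a->q5; q4-b->q6; q5-a->q7; q5-b->q7; q6-a->q8; q6-b->q8; q7-a->q9; q7-b->q9; q8-a->q10; q8-b->q10; q9-a->q1; q9-b->q1; q10-a->q11; q10-b->q11; q11-a->q12; q11-b->q12; q12-a->q6; q12-b->q6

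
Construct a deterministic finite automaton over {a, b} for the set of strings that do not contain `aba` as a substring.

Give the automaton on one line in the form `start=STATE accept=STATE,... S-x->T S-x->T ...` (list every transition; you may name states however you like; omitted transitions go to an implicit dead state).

This is the complement of 'contains `aba`'. Use the same substring-matching states — S0 through S3 holding how much of `aba` has just been matched — but flip the accepting set: everything except the trap S3 accepts.
With 4 states:
        a   b  
>* S0   S1  S0 
 * S1   S1  S2 
 * S2   S3  S0 
   S3   S3  S3 
(> = start, * = accepting)

start=S0 accept=S0,S1,S2 S0-a->S1 S0-b->S0 S1-a->S1 S1-b->S2 S2-a->S3 S2-b->S0 S3-a->S3 S3-b->S3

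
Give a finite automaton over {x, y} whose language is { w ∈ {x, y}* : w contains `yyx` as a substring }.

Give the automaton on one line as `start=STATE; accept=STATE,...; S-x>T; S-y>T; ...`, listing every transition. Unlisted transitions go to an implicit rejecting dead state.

Track how much of `yyx` has been matched so far: state q0 is no progress, q3 is the absorbing accept state reached once `yyx` has occurred. Intermediate states record partial matches; on a mismatch, fall back to the longest reusable overlap.
With 4 states:
        x   y  
>  q0   q0  q1 
   q1   q0  q2 
   q2   q3  q2 
 * q3   q3  q3 
(> = start, * = accepting)

start=q0; accept=q3; q0-x>q0; q0-y>q1; q1-x>q0; q1-y>q2; q2-x>q3; q2-y>q2; q3-x>q3; q3-y>q3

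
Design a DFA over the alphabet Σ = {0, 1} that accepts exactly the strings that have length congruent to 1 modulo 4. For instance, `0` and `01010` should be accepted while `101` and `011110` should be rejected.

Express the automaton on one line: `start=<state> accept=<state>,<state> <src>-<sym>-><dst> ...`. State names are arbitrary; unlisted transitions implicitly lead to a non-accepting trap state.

Count input length modulo 4: every symbol advances one step around the cycle q0 → q1 → q2 → q3 → q0. Accept at q1.
4 states suffice.
        0   1  
>  q0   q1  q1 
 * q1   q2  q2 
   q2   q3  q3 
   q3   q0  q0 
(> = start, * = accepting)

start=q0 accept=q1 q0-0->q1 q0-1->q1 q1-0->q2 q1-1->q2 q2-0->q3 q2-1->q3 q3-0->q0 q3-1->q0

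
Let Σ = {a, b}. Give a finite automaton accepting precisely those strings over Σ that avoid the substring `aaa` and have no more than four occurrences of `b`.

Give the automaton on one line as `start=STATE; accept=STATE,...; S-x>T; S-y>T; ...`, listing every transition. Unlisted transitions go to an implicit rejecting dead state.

start=q0; accept=q0,q1,q2,q3,q4,q5,q7,q8,q9,q10,q11,q12,q13,q14,q15; q0-a>q1; q0-b>q2; q1-a>q3; q1-b>q2; q2-a>q4; q2-b>q5; q3-a>q6; q3-b>q2; q4-a>q7; q4-b>q5; q5-a>q8; q5-b>q9; q6-a>q6; q6-b>q6; q7-a>q6; q7-b>q5; q8-a>q10; q8-b>q9; q9-a>q11; q9-b>q12; q10-a>q6; q10-b>q9; q11-a>q13; q11-b>q12; q12-a>q14; q12-b>q6; q13-a>q6; q13-b>q12; q14-a>q15; q14-b>q6; q15-a>q6; q15-b>q6

Run two small machines in parallel and take their product. The first has 4 states tracking partial matches of the forbidden pattern `aaa`; the second has 6 states tracking the count of `b`s, saturating at 5. A product state is a pair (one from each), accepting exactly when both do. After merging equivalent states the machine shrinks.
16 states suffice.
          a    b  
>* q0     q1   q2 
 * q1     q3   q2 
 * q2     q4   q5 
 * q3     q6   q2 
 * q4     q7   q5 
 * q5     q8   q9 
   q6     q6   q6 
 * q7     q6   q5 
 * q8    q10   q9 
 * q9    q11  q12 
 * q10    q6   q9 
 * q11   q13  q12 
 * q12   q14   q6 
 * q13    q6  q12 
 * q14   q15   q6 
 * q15    q6   q6 
(> = start, * = accepting)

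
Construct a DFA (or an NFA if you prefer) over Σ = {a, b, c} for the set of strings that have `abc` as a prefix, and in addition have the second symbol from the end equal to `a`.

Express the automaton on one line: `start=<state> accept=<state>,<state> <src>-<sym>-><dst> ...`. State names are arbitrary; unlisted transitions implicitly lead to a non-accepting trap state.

start=s0 accept=s6,s7 s0-a->s1 s0-b->s2 s0-c->s2 s1-a->s2 s1-b->s3 s1-c->s2 s2-a->s2 s2-b->s2 s2-c->s2 s3-a->s2 s3-b->s2 s3-c->s4 s4-a->s5 s4-b->s4 s4-c->s4 s5-a->s6 s5-b->s7 s5-c->s7 s6-a->s6 s6-b->s7 s6-c->s7 s7-a->s5 s7-b->s4 s7-c->s4

Handle the two conditions separately and then intersect. The first has 5 states tracking whether the input so far still matches the prefix `abc`; the second has 13 states tracking the last 2 symbols read. A product state is a pair (one from each), accepting exactly when both do. Equivalent product states are then merged.
        a   b   c  
>  s0   s1  s2  s2 
   s1   s2  s3  s2 
   s2   s2  s2  s2 
   s3   s2  s2  s4 
   s4   s5  s4  s4 
   s5   s6  s7  s7 
 * s6   s6  s7  s7 
 * s7   s5  s4  s4 
(> = start, * = accepting)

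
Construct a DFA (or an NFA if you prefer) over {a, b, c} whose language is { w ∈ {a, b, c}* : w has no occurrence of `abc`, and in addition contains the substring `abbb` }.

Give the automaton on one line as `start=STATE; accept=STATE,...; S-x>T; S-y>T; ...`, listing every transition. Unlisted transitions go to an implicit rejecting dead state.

Handle the two conditions separately and then intersect. The first has 4 states tracking partial matches of the forbidden pattern `abc`; the second has 5 states tracking whether and how much of `abbb` has been seen. A product state is a pair (one from each), accepting exactly when both do. Minimizing collapses redundant product states.
An 8-state machine:
        a   b   c  
>  s0   s1  s0  s0 
   s1   s1  s2  s0 
   s2   s1  s3  s4 
   s3   s1  s5  s0 
   s4   s4  s4  s4 
 * s5   s6  s5  s5 
 * s6   s6  s7  s5 
 * s7   s6  s5  s4 
(> = start, * = accepting)

start=s0; accept=s5,s6,s7; s0-a>s1; s0-b>s0; s0-c>s0; s1-a>s1; s1-b>s2; s1-c>s0; s2-a>s1; s2-b>s3; s2-c>s4; s3-a>s1; s3-b>s5; s3-c>s0; s4-a>s4; s4-b>s4; s4-c>s4; s5-a>s6; s5-b>s5; s5-c>s5; s6-a>s6; s6-b>s7; s6-c>s5; s7-a>s6; s7-b>s5; s7-c>s4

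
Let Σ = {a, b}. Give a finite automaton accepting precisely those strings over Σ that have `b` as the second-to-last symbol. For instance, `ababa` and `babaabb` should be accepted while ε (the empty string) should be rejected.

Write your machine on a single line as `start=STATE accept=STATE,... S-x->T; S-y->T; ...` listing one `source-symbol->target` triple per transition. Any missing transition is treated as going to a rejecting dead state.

start=q0; accept=q5,q6; q0-a->q1; q0-b->q2; q1-a->q3; q1-b->q4; q2-a->q5; q2-b->q6; q3-a->q3; q3-b->q4; q4-a->q5; q4-b->q6; q5-a->q3; q5-b->q4; q6-a->q5; q6-b->q6

Because acceptance depends on a position counted from the end, the machine has to buffer the most recent 2 symbols. Make each state the string of the last up-to-2 symbols read; on input `x` shift the window left and append `x`. Accept when the buffered window has length 2 and begins with `b`.
With 7 states:
        a   b  
>  q0   q1  q2 
   q1   q3  q4 
   q2   q5  q6 
   q3   q3  q4 
   q4   q5  q6 
 * q5   q3  q4 
 * q6   q5  q6 
(> = start, * = accepting)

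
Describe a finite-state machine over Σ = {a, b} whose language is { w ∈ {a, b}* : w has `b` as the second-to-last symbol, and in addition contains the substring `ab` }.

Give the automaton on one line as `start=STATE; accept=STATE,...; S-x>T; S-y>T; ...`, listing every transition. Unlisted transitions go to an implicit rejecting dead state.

Build one automaton per condition and run them in lockstep. One (7 states) tracks the last 2 symbols read; the other (3 states) tracks whether and how much of `ab` has been seen. Each combined state is a pair, one component from each; accept when both components accept. After merging equivalent states the machine shrinks.
5 states suffice.
        a   b  
>  S0   S1  S0 
   S1   S1  S2 
   S2   S3  S4 
 * S3   S1  S2 
 * S4   S3  S4 
(> = start, * = accepting)

start=S0; accept=S3,S4; S0-a>S1; S0-b>S0; S1-a>S1; S1-b>S2; S2-a>S3; S2-b>S4; S3-a>S1; S3-b>S2; S4-a>S3; S4-b>S4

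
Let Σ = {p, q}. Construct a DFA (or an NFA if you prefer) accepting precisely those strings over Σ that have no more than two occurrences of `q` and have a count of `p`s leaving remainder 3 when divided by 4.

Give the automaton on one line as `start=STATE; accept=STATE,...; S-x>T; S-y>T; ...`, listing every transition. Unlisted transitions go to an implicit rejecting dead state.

start=A; accept=G,K,M; A-p>B; A-q>C; B-p>D; B-q>E; C-p>E; C-q>F; D-p>G; D-q>H; E-p>H; E-q>I; F-p>I; F-q>J; G-p>A; G-q>K; H-p>K; H-q>L; I-p>L; I-q>J; J-p>J; J-q>J; K-p>C; K-q>M; L-p>M; L-q>J; M-p>F; M-q>J

Handle the two conditions separately and then intersect. The first has 4 states tracking the count of `q`s, saturating at 3; the second has 4 states tracking the count of `p`s modulo 4. A product state is a pair (one from each), accepting exactly when both do. Minimizing collapses redundant product states.
13 states suffice.
       p  q 
>  A   B  C 
   B   D  E 
   C   E  F 
   D   G  H 
   E   H  I 
   F   I  J 
 * G   A  K 
   H   K  L 
   I   L  J 
   J   J  J 
 * K   C  M 
   L   M  J 
 * M   F  J 
(> = start, * = accepting)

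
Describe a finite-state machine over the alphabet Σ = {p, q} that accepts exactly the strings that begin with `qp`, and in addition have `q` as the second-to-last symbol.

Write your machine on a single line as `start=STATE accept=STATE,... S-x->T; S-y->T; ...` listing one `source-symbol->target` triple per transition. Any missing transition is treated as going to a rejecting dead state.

start=A; accept=D,G; A-p->B; A-q->C; B-p->B; B-q->B; C-p->D; C-q->B; D-p->E; D-q->F; E-p->E; E-q->F; F-p->D; F-q->G; G-p->D; G-q->G

Run two small machines in parallel and take their product. The first has 4 states tracking whether the input so far still matches the prefix `qp`; the second has 7 states tracking the last 2 symbols read. A product state is a pair (one from each), accepting exactly when both do. Minimizing collapses redundant product states.
7 states suffice.
       p  q 
>  A   B  C 
   B   B  B 
   C   D  B 
 * D   E  F 
   E   E  F 
   F   D  G 
 * G   D  G 
(> = start, * = accepting)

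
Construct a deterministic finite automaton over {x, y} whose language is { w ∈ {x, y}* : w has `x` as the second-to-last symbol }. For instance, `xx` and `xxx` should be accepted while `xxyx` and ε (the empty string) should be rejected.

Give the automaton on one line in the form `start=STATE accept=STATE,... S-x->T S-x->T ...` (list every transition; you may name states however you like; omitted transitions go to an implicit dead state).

A DFA must remember the last 2 symbols (since which symbol is second-to-last isn't known until the input ends). Use one state per possible window of the last ≤2 symbols; accept from those whose window starts with `x`.
        x   y  
>  S0   S1  S2 
   S1   S3  S4 
   S2   S5  S6 
 * S3   S3  S4 
 * S4   S5  S6 
   S5   S3  S4 
   S6   S5  S6 
(> = start, * = accepting)

start=S0 accept=S3,S4 S0-x->S1 S0-y->S2 S1-x->S3 S1-y->S4 S2-x->S5 S2-y->S6 S3-x->S3 S3-y->S4 S4-x->S5 S4-y->S6 S5-x->S3 S5-y->S4 S6-x->S5 S6-y->S6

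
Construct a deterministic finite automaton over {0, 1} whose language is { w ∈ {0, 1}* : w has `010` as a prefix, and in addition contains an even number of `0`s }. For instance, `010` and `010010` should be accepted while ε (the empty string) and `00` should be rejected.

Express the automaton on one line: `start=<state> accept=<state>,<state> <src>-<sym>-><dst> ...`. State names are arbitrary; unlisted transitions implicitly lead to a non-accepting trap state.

start=A accept=E A-0->B A-1->C B-0->C B-1->D C-0->C C-1->C D-0->E D-1->C E-0->F E-1->E F-0->E F-1->F

Build one automaton per condition and run them in lockstep. One (5 states) tracks whether the input so far still matches the prefix `010`; the other (2 states) tracks the count of `0`s modulo 2. Each combined state is a pair, one component from each; accept when both components accept. Equivalent product states are then merged.
A 6-state machine:
       0  1 
>  A   B  C 
   B   C  D 
   C   C  C 
   D   E  C 
 * E   F  E 
   F   E  F 
(> = start, * = accepting)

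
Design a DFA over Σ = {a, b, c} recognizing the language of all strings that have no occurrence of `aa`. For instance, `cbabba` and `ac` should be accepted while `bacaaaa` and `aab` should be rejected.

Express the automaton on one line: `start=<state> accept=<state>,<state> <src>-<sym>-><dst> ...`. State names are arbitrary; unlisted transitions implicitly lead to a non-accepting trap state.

start=s0 accept=s0,s1 s0-a->s1 s0-b->s0 s0-c->s0 s1-a->s2 s1-b->s0 s1-c->s0 s2-a->s2 s2-b->s2 s2-c->s2

This is the complement of 'contains `aa`'. Use the same substring-matching states — s0 through s2 holding how much of `aa` has just been matched — but flip the accepting set: everything except the trap s2 accepts.
A 3-state machine:
        a   b   c  
>* s0   s1  s0  s0 
 * s1   s2  s0  s0 
   s2   s2  s2  s2 
(> = start, * = accepting)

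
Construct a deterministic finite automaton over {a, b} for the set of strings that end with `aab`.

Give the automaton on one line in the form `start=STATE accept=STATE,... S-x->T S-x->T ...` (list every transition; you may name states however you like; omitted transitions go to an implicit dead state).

start=q0 accept=q3 q0-a->q1 q0-b->q0 q1-a->q2 q1-b->q0 q2-a->q2 q2-b->q3 q3-a->q1 q3-b->q0

Remember how much of `aab` the current input suffix matches. State q0 means no match yet; q1 means the last symbol is `a`; q2 means the last 2 symbols are `aa`; q3 means the last 3 symbols are `aab`. Only q3 accepts. On a mismatch, fall back to the longest proper suffix that is still a prefix of `aab`.
With 4 states:
        a   b  
>  q0   q1  q0 
   q1   q2  q0 
   q2   q2  q3 
 * q3   q1  q0 
(> = start, * = accepting)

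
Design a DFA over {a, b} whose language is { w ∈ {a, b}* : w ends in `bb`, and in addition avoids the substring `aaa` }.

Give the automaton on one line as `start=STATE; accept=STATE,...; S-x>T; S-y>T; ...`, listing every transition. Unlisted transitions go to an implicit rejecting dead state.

start=S0; accept=S4; S0-a>S1; S0-b>S2; S1-a>S3; S1-b>S2; S2-a>S1; S2-b>S4; S3-a>S5; S3-b>S2; S4-a>S1; S4-b>S4; S5-a>S5; S5-b>S5

Run two small machines in parallel and take their product. The first has 3 states tracking how much of the suffix `bb` has currently been matched; the second has 4 states tracking partial matches of the forbidden pattern `aaa`. A product state is a pair (one from each), accepting exactly when both do. Minimizing collapses redundant product states.
6 states suffice.
        a   b  
>  S0   S1  S2 
   S1   S3  S2 
   S2   S1  S4 
   S3   S5  S2 
 * S4   S1  S4 
   S5   S5  S5 
(> = start, * = accepting)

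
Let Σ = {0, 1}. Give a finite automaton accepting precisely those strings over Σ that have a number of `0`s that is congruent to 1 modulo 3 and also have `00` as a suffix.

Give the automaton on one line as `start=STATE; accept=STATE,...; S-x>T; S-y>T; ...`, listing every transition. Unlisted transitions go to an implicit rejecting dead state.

start=q0; accept=q4; q0-0>q1; q0-1>q0; q1-0>q2; q1-1>q1; q2-0>q3; q2-1>q2; q3-0>q4; q3-1>q0; q4-0>q2; q4-1>q1

Build one automaton per condition and run them in lockstep. One (3 states) tracks the count of `0`s modulo 3; the other (3 states) tracks how much of the suffix `00` has currently been matched. Each combined state is a pair, one component from each; accept when both components accept. Minimizing collapses redundant product states.
5 states suffice.
        0   1  
>  q0   q1  q0 
   q1   q2  q1 
   q2   q3  q2 
   q3   q4  q0 
 * q4   q2  q1 
(> = start, * = accepting)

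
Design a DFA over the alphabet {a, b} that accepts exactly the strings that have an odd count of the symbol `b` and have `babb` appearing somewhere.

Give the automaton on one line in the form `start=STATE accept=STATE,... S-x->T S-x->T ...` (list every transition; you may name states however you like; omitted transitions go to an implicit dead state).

Build one automaton per condition and run them in lockstep. One (2 states) tracks the count of `b`s modulo 2; the other (5 states) tracks whether and how much of `babb` has been seen. Each combined state is a pair, one component from each; accept when both components accept.
10 states suffice.
        a   b  
>  q0   q0  q1 
   q1   q2  q3 
   q2   q4  q5 
   q3   q6  q1 
   q4   q4  q3 
   q5   q6  q7 
   q6   q0  q8 
 * q7   q7  q9 
   q8   q2  q9 
   q9   q9  q7 
(> = start, * = accepting)

start=q0 accept=q7 q0-a->q0 q0-b->q1 q1-a->q2 q1-b->q3 q2-a->q4 q2-b->q5 q3-a->q6 q3-b->q1 q4-a->q4 q4-b->q3 q5-a->q6 q5-b->q7 q6-a->q0 q6-b->q8 q7-a->q7 q7-b->q9 q8-a->q2 q8-b->q9 q9-a->q9 q9-b->q7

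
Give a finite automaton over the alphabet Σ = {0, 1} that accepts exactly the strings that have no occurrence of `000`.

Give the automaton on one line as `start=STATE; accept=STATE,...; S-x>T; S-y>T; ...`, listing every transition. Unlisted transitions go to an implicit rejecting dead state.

Track partial matches of the forbidden pattern `000`. State q3 is a dead state reached once `000` has occurred; every other state accepts. q0 means no part of `000` is currently matched.
4 states suffice.
        0   1  
>* q0   q1  q0 
 * q1   q2  q0 
 * q2   q3  q0 
   q3   q3  q3 
(> = start, * = accepting)

start=q0; accept=q0,q1,q2; q0-0>q1; q0-1>q0; q1-0>q2; q1-1>q0; q2-0>q3; q2-1>q0; q3-0>q3; q3-1>q3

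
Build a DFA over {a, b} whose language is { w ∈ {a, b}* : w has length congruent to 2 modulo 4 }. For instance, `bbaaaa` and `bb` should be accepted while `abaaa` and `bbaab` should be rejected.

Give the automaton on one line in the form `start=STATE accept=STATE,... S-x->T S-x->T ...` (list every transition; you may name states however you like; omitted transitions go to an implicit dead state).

start=q0 accept=q2 q0-a->q1 q0-b->q1 q1-a->q2 q1-b->q2 q2-a->q3 q2-b->q3 q3-a->q0 q3-b->q0

Count input length modulo 4: every symbol advances one step around the cycle q0 → q1 → q2 → q3 → q0. Accept at q2.
A 4-state machine:
        a   b  
>  q0   q1  q1 
   q1   q2  q2 
 * q2   q3  q3 
   q3   q0  q0 
(> = start, * = accepting)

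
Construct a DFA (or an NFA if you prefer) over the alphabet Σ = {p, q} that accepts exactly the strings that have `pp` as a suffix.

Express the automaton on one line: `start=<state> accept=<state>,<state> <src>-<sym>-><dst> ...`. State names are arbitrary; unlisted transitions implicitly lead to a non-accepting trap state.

Let each state record the length of the longest suffix of the input read so far that is also a prefix of `pp`. B means the last symbol is `p`; C means the last 2 symbols are `pp`. Accept only at C, where the string currently ends in `pp`.
3 states suffice.
       p  q 
>  A   B  A 
   B   C  A 
 * C   C  A 
(> = start, * = accepting)

start=A accept=C A-p->B A-q->A B-p->C B-q->A C-p->C C-q->A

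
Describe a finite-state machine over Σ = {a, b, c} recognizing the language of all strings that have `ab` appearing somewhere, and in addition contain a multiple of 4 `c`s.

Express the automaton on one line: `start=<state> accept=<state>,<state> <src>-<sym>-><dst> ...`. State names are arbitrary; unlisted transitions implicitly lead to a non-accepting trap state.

start=S0 accept=S3 S0-a->S1 S0-b->S0 S0-c->S2 S1-a->S1 S1-b->S3 S1-c->S2 S2-a->S4 S2-b->S2 S2-c->S5 S3-a->S3 S3-b->S3 S3-c->S6 S4-a->S4 S4-b->S6 S4-c->S5 S5-a->S7 S5-b->S5 S5-c->S8 S6-a->S6 S6-b->S6 S6-c->S9 S7-a->S7 S7-b->S9 S7-c->S8 S8-a->S10 S8-b->S8 S8-c->S0 S9-a->S9 S9-b->S9 S9-c->S11 S10-a->S10 S10-b->S11 S10-c->S0 S11-a->S11 S11-b->S11 S11-c->S3

Run two small machines in parallel and take their product. The first has 3 states tracking whether and how much of `ab` has been seen; the second has 4 states tracking the count of `c`s modulo 4. A product state is a pair (one from each), accepting exactly when both do.
With 12 states:
          a    b    c  
>  S0     S1   S0   S2 
   S1     S1   S3   S2 
   S2     S4   S2   S5 
 * S3     S3   S3   S6 
   S4     S4   S6   S5 
   S5     S7   S5   S8 
   S6     S6   S6   S9 
   S7     S7   S9   S8 
   S8    S10   S8   S0 
   S9     S9   S9  S11 
   S10   S10  S11   S0 
   S11   S11  S11   S3 
(> = start, * = accepting)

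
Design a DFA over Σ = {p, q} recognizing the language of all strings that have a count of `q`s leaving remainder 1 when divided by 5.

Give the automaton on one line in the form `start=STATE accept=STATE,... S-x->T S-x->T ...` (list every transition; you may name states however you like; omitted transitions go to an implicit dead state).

start=S0 accept=S1 S0-p->S0 S0-q->S1 S1-p->S1 S1-q->S2 S2-p->S2 S2-q->S3 S3-p->S3 S3-q->S4 S4-p->S4 S4-q->S0

Keep the running count of `q`s modulo 5: each `q` advances along the cycle S0 → S1 → S2 → S3 → S4 → S0 while other symbols loop. Accept at S1.
        p   q  
>  S0   S0  S1 
 * S1   S1  S2 
   S2   S2  S3 
   S3   S3  S4 
   S4   S4  S0 
(> = start, * = accepting)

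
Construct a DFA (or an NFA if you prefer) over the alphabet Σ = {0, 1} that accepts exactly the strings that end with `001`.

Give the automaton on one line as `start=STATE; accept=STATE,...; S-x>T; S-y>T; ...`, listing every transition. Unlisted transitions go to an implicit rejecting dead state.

start=q0; accept=q3; q0-0>q1; q0-1>q0; q1-0>q2; q1-1>q0; q2-0>q2; q2-1>q3; q3-0>q1; q3-1>q0

Let each state record the length of the longest suffix of the input read so far that is also a prefix of `001`. q1 means the last symbol is `0`; q2 means the last 2 symbols are `00`; q3 means the last 3 symbols are `001`. Accept only at q3, where the string currently ends in `001`.
With 4 states:
        0   1  
>  q0   q1  q0 
   q1   q2  q0 
   q2   q2  q3 
 * q3   q1  q0 
(> = start, * = accepting)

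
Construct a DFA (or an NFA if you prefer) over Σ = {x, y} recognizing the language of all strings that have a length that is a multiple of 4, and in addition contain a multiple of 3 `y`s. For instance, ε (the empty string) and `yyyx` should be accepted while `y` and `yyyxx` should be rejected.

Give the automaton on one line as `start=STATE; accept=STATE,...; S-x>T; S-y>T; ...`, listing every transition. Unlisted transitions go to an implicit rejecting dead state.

start=S0; accept=S0; S0-x>S1; S0-y>S2; S1-x>S3; S1-y>S4; S2-x>S4; S2-y>S5; S3-x>S6; S3-y>S7; S4-x>S7; S4-y>S8; S5-x>S8; S5-y>S6; S6-x>S0; S6-y>S9; S7-x>S9; S7-y>S10; S8-x>S10; S8-y>S0; S9-x>S2; S9-y>S11; S10-x>S11; S10-y>S1; S11-x>S5; S11-y>S3

Build one automaton per condition and run them in lockstep. The first has 4 states tracking the input length modulo 4; the second has 3 states tracking the count of `y`s modulo 3. A product state is a pair (one from each), accepting exactly when both do.
A 12-state machine:
          x    y  
>* S0     S1   S2 
   S1     S3   S4 
   S2     S4   S5 
   S3     S6   S7 
   S4     S7   S8 
   S5     S8   S6 
   S6     S0   S9 
   S7     S9  S10 
   S8    S10   S0 
   S9     S2  S11 
   S10   S11   S1 
   S11    S5   S3 
(> = start, * = accepting)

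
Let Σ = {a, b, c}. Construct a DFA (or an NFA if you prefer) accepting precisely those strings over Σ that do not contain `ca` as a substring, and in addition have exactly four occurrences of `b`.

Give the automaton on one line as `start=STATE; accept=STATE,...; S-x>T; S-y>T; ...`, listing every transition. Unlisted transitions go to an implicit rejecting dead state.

start=s0; accept=s9,s13; s0-a>s0; s0-b>s1; s0-c>s2; s1-a>s1; s1-b>s3; s1-c>s4; s2-a>s5; s2-b>s1; s2-c>s2; s3-a>s3; s3-b>s6; s3-c>s7; s4-a>s8; s4-b>s3; s4-c>s4; s5-a>s5; s5-b>s8; s5-c>s5; s6-a>s6; s6-b>s9; s6-c>s10; s7-a>s11; s7-b>s6; s7-c>s7; s8-a>s8; s8-b>s11; s8-c>s8; s9-a>s9; s9-b>s12; s9-c>s13; s10-a>s14; s10-b>s9; s10-c>s10; s11-a>s11; s11-b>s14; s11-c>s11; s12-a>s12; s12-b>s12; s12-c>s15; s13-a>s16; s13-b>s12; s13-c>s13; s14-a>s14; s14-b>s16; s14-c>s14; s15-a>s17; s15-b>s12; s15-c>s15; s16-a>s16; s16-b>s17; s16-c>s16; s17-a>s17; s17-b>s17; s17-c>s17

Handle the two conditions separately and then intersect. The first has 3 states tracking partial matches of the forbidden pattern `ca`; the second has 6 states tracking the count of `b`s, saturating at 5. A product state is a pair (one from each), accepting exactly when both do.
With 18 states:
          a    b    c  
>  s0     s0   s1   s2 
   s1     s1   s3   s4 
   s2     s5   s1   s2 
   s3     s3   s6   s7 
   s4     s8   s3   s4 
   s5     s5   s8   s5 
   s6     s6   s9  s10 
   s7    s11   s6   s7 
   s8     s8  s11   s8 
 * s9     s9  s12  s13 
   s10   s14   s9  s10 
   s11   s11  s14  s11 
   s12   s12  s12  s15 
 * s13   s16  s12  s13 
   s14   s14  s16  s14 
   s15   s17  s12  s15 
   s16   s16  s17  s16 
   s17   s17  s17  s17 
(> = start, * = accepting)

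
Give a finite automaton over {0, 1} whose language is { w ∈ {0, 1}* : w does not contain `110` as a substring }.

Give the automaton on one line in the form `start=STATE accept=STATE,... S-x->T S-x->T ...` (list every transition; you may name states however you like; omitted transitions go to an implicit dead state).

This is the complement of 'contains `110`'. Use the same substring-matching states — s0 through s3 holding how much of `110` has just been matched — but flip the accepting set: everything except the trap s3 accepts.
        0   1  
>* s0   s0  s1 
 * s1   s0  s2 
 * s2   s3  s2 
   s3   s3  s3 
(> = start, * = accepting)

start=s0 accept=s0,s1,s2 s0-0->s0 s0-1->s1 s1-0->s0 s1-1->s2 s2-0->s3 s2-1->s2 s3-0->s3 s3-1->s3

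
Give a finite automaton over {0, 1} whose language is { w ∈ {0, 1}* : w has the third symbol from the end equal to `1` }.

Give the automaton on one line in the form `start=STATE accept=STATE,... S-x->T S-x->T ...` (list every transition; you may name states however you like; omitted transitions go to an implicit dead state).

Because acceptance depends on a position counted from the end, the machine has to buffer the most recent 3 symbols. Make each state the string of the last up-to-3 symbols read; on input `x` shift the window left and append `x`. Accept when the buffered window has length 3 and begins with `1`.
A 15-state machine:
          0    1  
>  q0     q1   q2 
   q1     q3   q4 
   q2     q5   q6 
   q3     q7   q8 
   q4     q9  q10 
   q5    q11  q12 
   q6    q13  q14 
   q7     q7   q8 
   q8     q9  q10 
   q9    q11  q12 
   q10   q13  q14 
 * q11    q7   q8 
 * q12    q9  q10 
 * q13   q11  q12 
 * q14   q13  q14 
(> = start, * = accepting)

start=q0 accept=q11,q12,q13,q14 q0-0->q1 q0-1->q2 q1-0->q3 q1-1->q4 q2-0->q5 q2-1->q6 q3-0->q7 q3-1->q8 q4-0->q9 q4-1->q10 q5-0->q11 q5-1->q12 q6-0->q13 q6-1->q14 q7-0->q7 q7-1->q8 q8-0->q9 q8-1->q10 q9-0->q11 q9-1->q12 q10-0->q13 q10-1->q14 q11-0->q7 q11-1->q8 q12-0->q9 q12-1->q10 q13-0->q11 q13-1->q12 q14-0->q13 q14-1->q14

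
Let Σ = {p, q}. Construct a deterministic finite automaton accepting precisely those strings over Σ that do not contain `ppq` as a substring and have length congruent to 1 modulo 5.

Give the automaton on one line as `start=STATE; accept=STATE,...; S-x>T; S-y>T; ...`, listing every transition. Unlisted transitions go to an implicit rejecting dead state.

start=s0; accept=s1,s2,s15; s0-p>s1; s0-q>s2; s1-p>s3; s1-q>s4; s2-p>s5; s2-q>s4; s3-p>s6; s3-q>s7; s4-p>s8; s4-q>s9; s5-p>s6; s5-q>s9; s6-p>s10; s6-q>s7; s7-p>s7; s7-q>s7; s8-p>s10; s8-q>s11; s9-p>s12; s9-q>s11; s10-p>s13; s10-q>s7; s11-p>s14; s11-q>s0; s12-p>s13; s12-q>s0; s13-p>s15; s13-q>s7; s14-p>s15; s14-q>s2; s15-p>s3; s15-q>s7

Build one automaton per condition and run them in lockstep. The first has 4 states tracking partial matches of the forbidden pattern `ppq`; the second has 5 states tracking the input length modulo 5. A product state is a pair (one from each), accepting exactly when both do. After merging equivalent states the machine shrinks.
With 16 states:
          p    q  
>  s0     s1   s2 
 * s1     s3   s4 
 * s2     s5   s4 
   s3     s6   s7 
   s4     s8   s9 
   s5     s6   s9 
   s6    s10   s7 
   s7     s7   s7 
   s8    s10  s11 
   s9    s12  s11 
   s10   s13   s7 
   s11   s14   s0 
   s12   s13   s0 
   s13   s15   s7 
   s14   s15   s2 
 * s15    s3   s7 
(> = start, * = accepting)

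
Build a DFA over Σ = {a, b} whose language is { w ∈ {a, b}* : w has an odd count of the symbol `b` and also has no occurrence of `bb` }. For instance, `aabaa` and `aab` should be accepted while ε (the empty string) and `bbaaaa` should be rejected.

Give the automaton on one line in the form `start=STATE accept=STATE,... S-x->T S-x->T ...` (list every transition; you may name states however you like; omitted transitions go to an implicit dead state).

Run two small machines in parallel and take their product. One (2 states) tracks the count of `b`s modulo 2; the other (3 states) tracks partial matches of the forbidden pattern `bb`. Each combined state is a pair, one component from each; accept when both components accept. After merging equivalent states the machine shrinks.
5 states suffice.
        a   b  
>  q0   q0  q1 
 * q1   q2  q3 
 * q2   q2  q4 
   q3   q3  q3 
   q4   q0  q3 
(> = start, * = accepting)

start=q0 accept=q1,q2 q0-a->q0 q0-b->q1 q1-a->q2 q1-b->q3 q2-a->q2 q2-b->q4 q3-a->q3 q3-b->q3 q4-a->q0 q4-b->q3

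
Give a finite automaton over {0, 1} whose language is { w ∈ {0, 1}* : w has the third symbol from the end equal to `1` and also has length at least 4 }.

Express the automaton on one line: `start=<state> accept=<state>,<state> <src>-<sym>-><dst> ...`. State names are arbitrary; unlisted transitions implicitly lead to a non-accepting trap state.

Build one automaton per condition and run them in lockstep. The first has 15 states tracking the last 3 symbols read; the second has 6 states tracking the input length, saturating at 5. A product state is a pair (one from each), accepting exactly when both do. After merging equivalent states the machine shrinks.
        0   1  
>  q0   q1  q1 
   q1   q1  q2 
   q2   q3  q4 
   q3   q5  q6 
   q4   q7  q8 
 * q5   q1  q2 
 * q6   q3  q4 
 * q7   q5  q6 
 * q8   q7  q8 
(> = start, * = accepting)

start=q0 accept=q5,q6,q7,q8 q0-0->q1 q0-1->q1 q1-0->q1 q1-1->q2 q2-0->q3 q2-1->q4 q3-0->q5 q3-1->q6 q4-0->q7 q4-1->q8 q5-0->q1 q5-1->q2 q6-0->q3 q6-1->q4 q7-0->q5 q7-1->q6 q8-0->q7 q8-1->q8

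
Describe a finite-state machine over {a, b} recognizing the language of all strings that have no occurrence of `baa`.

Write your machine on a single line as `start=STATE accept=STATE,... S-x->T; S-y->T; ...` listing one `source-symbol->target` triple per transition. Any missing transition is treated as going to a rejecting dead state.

start=s0; accept=s0,s1,s2; s0-a->s0; s0-b->s1; s1-a->s2; s1-b->s1; s2-a->s3; s2-b->s1; s3-a->s3; s3-b->s3

This is the complement of 'contains `baa`'. Use the same substring-matching states — s0 through s3 holding how much of `baa` has just been matched — but flip the accepting set: everything except the trap s3 accepts.
A 4-state machine:
        a   b  
>* s0   s0  s1 
 * s1   s2  s1 
 * s2   s3  s1 
   s3   s3  s3 
(> = start, * = accepting)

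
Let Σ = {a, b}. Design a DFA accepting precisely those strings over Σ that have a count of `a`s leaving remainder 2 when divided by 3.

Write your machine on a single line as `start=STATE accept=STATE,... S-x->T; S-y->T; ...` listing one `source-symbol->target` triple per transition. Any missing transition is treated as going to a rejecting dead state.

Keep the running count of `a`s modulo 3: each `a` advances along the cycle s0 → s1 → s2 → s0 while other symbols loop. Accept at s2.
        a   b  
>  s0   s1  s0 
   s1   s2  s1 
 * s2   s0  s2 
(> = start, * = accepting)

start=s0; accept=s2; s0-a->s1; s0-b->s0; s1-a->s2; s1-b->s1; s2-a->s0; s2-b->s2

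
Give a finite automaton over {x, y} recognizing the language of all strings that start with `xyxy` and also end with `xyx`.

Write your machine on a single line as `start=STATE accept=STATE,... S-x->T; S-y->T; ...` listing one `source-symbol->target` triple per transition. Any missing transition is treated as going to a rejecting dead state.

start=q0; accept=q6; q0-x->q1; q0-y->q2; q1-x->q2; q1-y->q3; q2-x->q2; q2-y->q2; q3-x->q4; q3-y->q2; q4-x->q2; q4-y->q5; q5-x->q6; q5-y->q7; q6-x->q8; q6-y->q5; q7-x->q8; q7-y->q7; q8-x->q8; q8-y->q5

Run two small machines in parallel and take their product. One (6 states) tracks whether the input so far still matches the prefix `xyxy`; the other (4 states) tracks how much of the suffix `xyx` has currently been matched. Each combined state is a pair, one component from each; accept when both components accept. Minimizing collapses redundant product states.
With 9 states:
        x   y  
>  q0   q1  q2 
   q1   q2  q3 
   q2   q2  q2 
   q3   q4  q2 
   q4   q2  q5 
   q5   q6  q7 
 * q6   q8  q5 
   q7   q8  q7 
   q8   q8  q5 
(> = start, * = accepting)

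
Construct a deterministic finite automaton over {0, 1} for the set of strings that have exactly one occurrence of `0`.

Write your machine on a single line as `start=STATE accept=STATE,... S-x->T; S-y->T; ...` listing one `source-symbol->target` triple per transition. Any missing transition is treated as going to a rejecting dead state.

Count `0`s, saturating at 2: state q0 means no `0` yet, q1 means one `0` seen, q2 means more than one. Each `0` increments (capped at q2); other symbols loop. Accept from {q1}.
3 states suffice.
        0   1  
>  q0   q1  q0 
 * q1   q2  q1 
   q2   q2  q2 
(> = start, * = accepting)

start=q0; accept=q1; q0-0->q1; q0-1->q0; q1-0->q2; q1-1->q1; q2-0->q2; q2-1->q2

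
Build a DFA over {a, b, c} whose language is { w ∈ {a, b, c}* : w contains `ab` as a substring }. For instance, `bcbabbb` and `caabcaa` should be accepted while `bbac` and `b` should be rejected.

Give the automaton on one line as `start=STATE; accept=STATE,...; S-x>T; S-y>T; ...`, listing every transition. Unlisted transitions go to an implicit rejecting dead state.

Track how much of `ab` has been matched so far: state q0 is no progress, q2 is the absorbing accept state reached once `ab` has occurred. Intermediate states record partial matches; on a mismatch, fall back to the longest reusable overlap.
3 states suffice.
        a   b   c  
>  q0   q1  q0  q0 
   q1   q1  q2  q0 
 * q2   q2  q2  q2 
(> = start, * = accepting)

start=q0; accept=q2; q0-a>q1; q0-b>q0; q0-c>q0; q1-a>q1; q1-b>q2; q1-c>q0; q2-a>q2; q2-b>q2; q2-c>q2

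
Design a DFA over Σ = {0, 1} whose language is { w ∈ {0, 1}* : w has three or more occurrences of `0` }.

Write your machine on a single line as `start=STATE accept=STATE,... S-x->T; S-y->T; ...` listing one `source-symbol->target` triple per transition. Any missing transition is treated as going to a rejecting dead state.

start=S0; accept=S3,S4; S0-0->S1; S0-1->S0; S1-0->S2; S1-1->S1; S2-0->S3; S2-1->S2; S3-0->S4; S3-1->S3; S4-0->S4; S4-1->S4

Count `0`s, saturating at 4: states S0 through S3 mean 0 through 3 `0`s seen; S4 means more than 3. Each `0` increments (capped at S4); other symbols loop. Accept from {S3, S4}.
        0   1  
>  S0   S1  S0 
   S1   S2  S1 
   S2   S3  S2 
 * S3   S4  S3 
 * S4   S4  S4 
(> = start, * = accepting)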